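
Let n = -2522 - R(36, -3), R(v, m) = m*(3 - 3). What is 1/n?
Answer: -1/2522 ≈ -0.00039651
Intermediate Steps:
R(v, m) = 0 (R(v, m) = m*0 = 0)
n = -2522 (n = -2522 - 1*0 = -2522 + 0 = -2522)
1/n = 1/(-2522) = -1/2522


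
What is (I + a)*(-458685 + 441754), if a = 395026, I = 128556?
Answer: -8864766842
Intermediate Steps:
(I + a)*(-458685 + 441754) = (128556 + 395026)*(-458685 + 441754) = 523582*(-16931) = -8864766842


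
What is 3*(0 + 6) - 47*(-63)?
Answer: 2979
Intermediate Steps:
3*(0 + 6) - 47*(-63) = 3*6 + 2961 = 18 + 2961 = 2979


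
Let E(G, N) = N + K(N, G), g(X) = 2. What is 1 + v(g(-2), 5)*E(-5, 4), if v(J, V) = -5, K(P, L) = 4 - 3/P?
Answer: -141/4 ≈ -35.250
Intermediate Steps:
E(G, N) = 4 + N - 3/N (E(G, N) = N + (4 - 3/N) = 4 + N - 3/N)
1 + v(g(-2), 5)*E(-5, 4) = 1 - 5*(4 + 4 - 3/4) = 1 - 5*29/4 = 1 - 145/4 = -141/4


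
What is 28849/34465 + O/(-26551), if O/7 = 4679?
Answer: -51837478/130725745 ≈ -0.39654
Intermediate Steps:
O = 32753 (O = 7*4679 = 32753)
28849/34465 + O/(-26551) = 28849/34465 + 32753/(-26551) = 28849*(1/34465) + 32753*(-1/26551) = 28849/34465 - 4679/3793 = -51837478/130725745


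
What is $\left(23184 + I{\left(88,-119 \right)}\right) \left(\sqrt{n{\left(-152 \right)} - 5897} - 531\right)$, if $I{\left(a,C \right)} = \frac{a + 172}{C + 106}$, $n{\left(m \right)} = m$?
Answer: $-12300084 + 23164 i \sqrt{6049} \approx -1.23 \cdot 10^{7} + 1.8016 \cdot 10^{6} i$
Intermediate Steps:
$I{\left(a,C \right)} = \frac{172 + a}{106 + C}$
$\left(23184 + I{\left(88,-119 \right)}\right) \left(\sqrt{n{\left(-152 \right)} - 5897} - 531\right) = \left(23184 + \frac{172 + 88}{106 - 119}\right) \left(\sqrt{-152 - 5897} - 531\right) = \left(23184 + \frac{1}{-13} \cdot 260\right) \left(\sqrt{-6049} - 531\right) = \left(23184 - 20\right) \left(i \sqrt{6049} - 531\right) = \left(23184 - 20\right) \left(-531 + i \sqrt{6049}\right) = 23164 \left(-531 + i \sqrt{6049}\right) = -12300084 + 23164 i \sqrt{6049}$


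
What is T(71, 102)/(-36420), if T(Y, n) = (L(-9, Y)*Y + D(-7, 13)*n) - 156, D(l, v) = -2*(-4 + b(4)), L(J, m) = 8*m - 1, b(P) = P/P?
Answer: -13571/12140 ≈ -1.1179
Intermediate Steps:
b(P) = 1
L(J, m) = -1 + 8*m
D(l, v) = 6 (D(l, v) = -2*(-4 + 1) = -2*(-3) = 6)
T(Y, n) = -156 + 6*n + Y*(-1 + 8*Y) (T(Y, n) = ((-1 + 8*Y)*Y + 6*n) - 156 = (Y*(-1 + 8*Y) + 6*n) - 156 = (6*n + Y*(-1 + 8*Y)) - 156 = -156 + 6*n + Y*(-1 + 8*Y))
T(71, 102)/(-36420) = (-156 + 6*102 + 71*(-1 + 8*71))/(-36420) = (-156 + 612 + 71*(-1 + 568))*(-1/36420) = (-156 + 612 + 71*567)*(-1/36420) = (-156 + 612 + 40257)*(-1/36420) = 40713*(-1/36420) = -13571/12140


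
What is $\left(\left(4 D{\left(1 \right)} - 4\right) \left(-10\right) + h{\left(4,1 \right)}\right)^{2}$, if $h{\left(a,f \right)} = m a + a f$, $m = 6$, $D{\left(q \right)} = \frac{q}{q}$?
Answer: $784$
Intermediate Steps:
$D{\left(q \right)} = 1$
$h{\left(a,f \right)} = 6 a + a f$
$\left(\left(4 D{\left(1 \right)} - 4\right) \left(-10\right) + h{\left(4,1 \right)}\right)^{2} = \left(\left(4 \cdot 1 - 4\right) \left(-10\right) + 4 \left(6 + 1\right)\right)^{2} = \left(\left(4 - 4\right) \left(-10\right) + 4 \cdot 7\right)^{2} = \left(0 \left(-10\right) + 28\right)^{2} = \left(0 + 28\right)^{2} = 28^{2} = 784$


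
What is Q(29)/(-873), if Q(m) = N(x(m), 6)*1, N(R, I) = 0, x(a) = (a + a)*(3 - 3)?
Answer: 0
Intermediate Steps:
x(a) = 0 (x(a) = (2*a)*0 = 0)
Q(m) = 0 (Q(m) = 0*1 = 0)
Q(29)/(-873) = 0/(-873) = 0*(-1/873) = 0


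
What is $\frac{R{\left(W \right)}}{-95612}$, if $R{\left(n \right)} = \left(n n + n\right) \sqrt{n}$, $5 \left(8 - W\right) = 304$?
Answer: $- \frac{3108 i \sqrt{330}}{271625} \approx - 0.20786 i$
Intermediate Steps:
$W = - \frac{264}{5}$ ($W = 8 - \frac{304}{5} = - \frac{264}{5} \approx -52.8$)
$R{\left(n \right)} = \sqrt{n} \left(n + n^{2}\right)$ ($R{\left(n \right)} = \left(n^{2} + n\right) \sqrt{n} = \left(n + n^{2}\right) \sqrt{n} = \sqrt{n} \left(n + n^{2}\right)$)
$\frac{R{\left(W \right)}}{-95612} = \frac{\left(- \frac{264}{5}\right)^{\frac{3}{2}} \left(1 - \frac{264}{5}\right)}{-95612} = - \frac{528 i \sqrt{330}}{25} \left(- \frac{259}{5}\right) \left(- \frac{1}{95612}\right) = \frac{136752 i \sqrt{330}}{125} \left(- \frac{1}{95612}\right) = - \frac{3108 i \sqrt{330}}{271625}$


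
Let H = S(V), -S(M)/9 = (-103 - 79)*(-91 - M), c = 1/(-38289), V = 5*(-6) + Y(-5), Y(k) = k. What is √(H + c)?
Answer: I*√134477607044577/38289 ≈ 302.87*I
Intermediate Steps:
V = -35 (V = 5*(-6) - 5 = -30 - 5 = -35)
c = -1/38289 ≈ -2.6117e-5
S(M) = -149058 - 1638*M (S(M) = -9*(-103 - 79)*(-91 - M) = -(-1638)*(-91 - M) = -9*(16562 + 182*M) = -149058 - 1638*M)
H = -91728 (H = -149058 - 1638*(-35) = -149058 + 57330 = -91728)
√(H + c) = √(-91728 - 1/38289) = √(-3512173393/38289) = I*√134477607044577/38289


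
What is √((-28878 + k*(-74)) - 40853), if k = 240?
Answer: I*√87491 ≈ 295.79*I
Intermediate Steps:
√((-28878 + k*(-74)) - 40853) = √((-28878 + 240*(-74)) - 40853) = √((-28878 - 17760) - 40853) = √(-46638 - 40853) = √(-87491) = I*√87491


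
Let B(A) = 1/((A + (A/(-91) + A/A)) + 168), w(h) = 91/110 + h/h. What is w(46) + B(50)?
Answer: 4005689/2186690 ≈ 1.8319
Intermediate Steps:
w(h) = 201/110 (w(h) = 91*(1/110) + 1 = 91/110 + 1 = 201/110)
B(A) = 1/(169 + 90*A/91) (B(A) = 1/((A + (A*(-1/91) + 1)) + 168) = 1/((A + (-A/91 + 1)) + 168) = 1/((A + (1 - A/91)) + 168) = 1/((1 + 90*A/91) + 168) = 1/(169 + 90*A/91))
w(46) + B(50) = 201/110 + 91/(15379 + 90*50) = 201/110 + 91/(15379 + 4500) = 201/110 + 91/19879 = 4005689/2186690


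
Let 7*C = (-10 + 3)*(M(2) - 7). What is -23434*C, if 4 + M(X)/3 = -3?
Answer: -656152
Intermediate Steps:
M(X) = -21 (M(X) = -12 + 3*(-3) = -12 - 9 = -21)
C = 28 (C = ((-10 + 3)*(-21 - 7))/7 = (-7*(-28))/7 = (⅐)*196 = 28)
-23434*C = -23434*28 = -656152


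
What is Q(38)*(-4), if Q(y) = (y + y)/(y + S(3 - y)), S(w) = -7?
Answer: -304/31 ≈ -9.8065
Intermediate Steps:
Q(y) = 2*y/(-7 + y) (Q(y) = (y + y)/(y - 7) = (2*y)/(-7 + y) = 2*y/(-7 + y))
Q(38)*(-4) = (2*38/(-7 + 38))*(-4) = (2*38/31)*(-4) = (2*38*(1/31))*(-4) = (76/31)*(-4) = -304/31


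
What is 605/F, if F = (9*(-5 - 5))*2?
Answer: -121/36 ≈ -3.3611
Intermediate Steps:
F = -180 (F = (9*(-10))*2 = -90*2 = -180)
605/F = 605/(-180) = 605*(-1/180) = -121/36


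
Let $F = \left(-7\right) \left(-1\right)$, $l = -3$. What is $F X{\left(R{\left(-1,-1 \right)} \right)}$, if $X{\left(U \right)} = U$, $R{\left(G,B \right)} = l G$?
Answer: $21$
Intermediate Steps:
$R{\left(G,B \right)} = - 3 G$
$F = 7$
$F X{\left(R{\left(-1,-1 \right)} \right)} = 7 \left(\left(-3\right) \left(-1\right)\right) = 7 \cdot 3 = 21$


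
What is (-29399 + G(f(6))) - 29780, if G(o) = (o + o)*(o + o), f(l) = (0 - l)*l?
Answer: -53995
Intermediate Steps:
f(l) = -l**2 (f(l) = (-l)*l = -l**2)
G(o) = 4*o**2 (G(o) = (2*o)*(2*o) = 4*o**2)
(-29399 + G(f(6))) - 29780 = (-29399 + 4*(-1*6**2)**2) - 29780 = (-29399 + 4*(-1*36)**2) - 29780 = (-29399 + 4*(-36)**2) - 29780 = (-29399 + 4*1296) - 29780 = (-29399 + 5184) - 29780 = -24215 - 29780 = -53995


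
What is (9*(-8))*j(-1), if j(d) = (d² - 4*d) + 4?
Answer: -648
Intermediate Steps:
j(d) = 4 + d² - 4*d
(9*(-8))*j(-1) = (9*(-8))*(4 + (-1)² - 4*(-1)) = -72*(4 + 1 + 4) = -72*9 = -648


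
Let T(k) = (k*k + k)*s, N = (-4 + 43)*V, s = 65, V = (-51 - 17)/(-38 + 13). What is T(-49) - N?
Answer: 3819348/25 ≈ 1.5277e+5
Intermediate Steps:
V = 68/25 (V = -68/(-25) = -68*(-1/25) = 68/25 ≈ 2.7200)
N = 2652/25 (N = (-4 + 43)*(68/25) = 39*(68/25) = 2652/25 ≈ 106.08)
T(k) = 65*k + 65*k**2 (T(k) = (k*k + k)*65 = (k**2 + k)*65 = (k + k**2)*65 = 65*k + 65*k**2)
T(-49) - N = 65*(-49)*(1 - 49) - 1*2652/25 = 65*(-49)*(-48) - 2652/25 = 152880 - 2652/25 = 3819348/25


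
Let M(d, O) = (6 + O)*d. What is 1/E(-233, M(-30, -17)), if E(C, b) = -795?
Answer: -1/795 ≈ -0.0012579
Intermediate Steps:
M(d, O) = d*(6 + O)
1/E(-233, M(-30, -17)) = 1/(-795) = -1/795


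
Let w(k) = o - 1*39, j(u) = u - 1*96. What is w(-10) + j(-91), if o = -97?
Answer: -323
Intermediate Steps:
j(u) = -96 + u (j(u) = u - 96 = -96 + u)
w(k) = -136 (w(k) = -97 - 1*39 = -97 - 39 = -136)
w(-10) + j(-91) = -136 + (-96 - 91) = -136 - 187 = -323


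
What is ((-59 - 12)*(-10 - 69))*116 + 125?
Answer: 650769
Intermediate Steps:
((-59 - 12)*(-10 - 69))*116 + 125 = -71*(-79)*116 + 125 = 5609*116 + 125 = 650644 + 125 = 650769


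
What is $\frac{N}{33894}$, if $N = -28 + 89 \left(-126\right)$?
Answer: $- \frac{803}{2421} \approx -0.33168$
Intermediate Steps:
$N = -11242$ ($N = -28 - 11214 = -11242$)
$\frac{N}{33894} = - \frac{11242}{33894} = \left(-11242\right) \frac{1}{33894} = - \frac{803}{2421}$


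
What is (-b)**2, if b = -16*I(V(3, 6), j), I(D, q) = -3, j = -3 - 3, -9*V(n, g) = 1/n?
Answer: 2304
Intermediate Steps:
V(n, g) = -1/(9*n)
j = -6
b = 48 (b = -16*(-3) = 48)
(-b)**2 = (-1*48)**2 = (-48)**2 = 2304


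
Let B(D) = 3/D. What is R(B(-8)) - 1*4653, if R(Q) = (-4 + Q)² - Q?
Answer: -296543/64 ≈ -4633.5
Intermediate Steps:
R(B(-8)) - 1*4653 = ((-4 + 3/(-8))² - 3/(-8)) - 1*4653 = ((-4 + 3*(-⅛))² - 3*(-1)/8) - 4653 = ((-4 - 3/8)² - 1*(-3/8)) - 4653 = ((-35/8)² + 3/8) - 4653 = (1225/64 + 3/8) - 4653 = 1249/64 - 4653 = -296543/64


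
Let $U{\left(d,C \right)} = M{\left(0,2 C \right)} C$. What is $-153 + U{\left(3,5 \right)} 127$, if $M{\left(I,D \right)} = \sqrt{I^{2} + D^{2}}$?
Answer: $6197$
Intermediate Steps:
$M{\left(I,D \right)} = \sqrt{D^{2} + I^{2}}$
$U{\left(d,C \right)} = 2 C \sqrt{C^{2}}$ ($U{\left(d,C \right)} = \sqrt{\left(2 C\right)^{2} + 0^{2}} C = \sqrt{4 C^{2} + 0} C = \sqrt{4 C^{2}} C = 2 \sqrt{C^{2}} C = 2 C \sqrt{C^{2}}$)
$-153 + U{\left(3,5 \right)} 127 = -153 + 2 \cdot 5 \sqrt{5^{2}} \cdot 127 = -153 + 2 \cdot 5 \sqrt{25} \cdot 127 = -153 + 2 \cdot 5 \cdot 5 \cdot 127 = -153 + 50 \cdot 127 = -153 + 6350 = 6197$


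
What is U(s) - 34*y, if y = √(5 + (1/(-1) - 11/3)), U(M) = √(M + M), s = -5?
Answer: -34*√3/3 + I*√10 ≈ -19.63 + 3.1623*I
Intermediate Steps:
U(M) = √2*√M (U(M) = √(2*M) = √2*√M)
y = √3/3 (y = √(5 + (1*(-1) - 11*⅓)) = √(5 + (-1 - 11/3)) = √(5 - 14/3) = √(⅓) = √3/3 ≈ 0.57735)
U(s) - 34*y = √2*√(-5) - 34*√3/3 = √2*(I*√5) - 34*√3/3 = I*√10 - 34*√3/3 = -34*√3/3 + I*√10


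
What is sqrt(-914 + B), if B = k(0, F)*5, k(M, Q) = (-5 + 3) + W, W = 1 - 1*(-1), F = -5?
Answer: I*sqrt(914) ≈ 30.232*I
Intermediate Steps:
W = 2 (W = 1 + 1 = 2)
k(M, Q) = 0 (k(M, Q) = (-5 + 3) + 2 = -2 + 2 = 0)
B = 0 (B = 0*5 = 0)
sqrt(-914 + B) = sqrt(-914 + 0) = sqrt(-914) = I*sqrt(914)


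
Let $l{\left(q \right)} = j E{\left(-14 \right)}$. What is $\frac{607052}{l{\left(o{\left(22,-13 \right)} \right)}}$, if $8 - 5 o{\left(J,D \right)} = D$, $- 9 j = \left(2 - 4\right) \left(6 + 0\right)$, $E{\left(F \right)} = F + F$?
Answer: $- \frac{455289}{28} \approx -16260.0$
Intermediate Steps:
$E{\left(F \right)} = 2 F$
$j = \frac{4}{3}$ ($j = - \frac{\left(2 - 4\right) \left(6 + 0\right)}{9} = - \frac{\left(-2\right) 6}{9} = \left(- \frac{1}{9}\right) \left(-12\right) = \frac{4}{3} \approx 1.3333$)
$o{\left(J,D \right)} = \frac{8}{5} - \frac{D}{5}$
$l{\left(q \right)} = - \frac{112}{3}$ ($l{\left(q \right)} = \frac{4 \cdot 2 \left(-14\right)}{3} = \frac{4}{3} \left(-28\right) = - \frac{112}{3}$)
$\frac{607052}{l{\left(o{\left(22,-13 \right)} \right)}} = \frac{607052}{- \frac{112}{3}} = 607052 \left(- \frac{3}{112}\right) = - \frac{455289}{28}$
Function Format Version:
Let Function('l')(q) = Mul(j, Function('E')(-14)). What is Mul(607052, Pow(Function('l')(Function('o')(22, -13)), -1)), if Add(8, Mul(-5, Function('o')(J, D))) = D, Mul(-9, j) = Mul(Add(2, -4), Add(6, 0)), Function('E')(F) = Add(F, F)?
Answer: Rational(-455289, 28) ≈ -16260.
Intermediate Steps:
Function('E')(F) = Mul(2, F)
j = Rational(4, 3) (j = Mul(Rational(-1, 9), Mul(Add(2, -4), Add(6, 0))) = Mul(Rational(-1, 9), Mul(-2, 6)) = Mul(Rational(-1, 9), -12) = Rational(4, 3) ≈ 1.3333)
Function('o')(J, D) = Add(Rational(8, 5), Mul(Rational(-1, 5), D))
Function('l')(q) = Rational(-112, 3) (Function('l')(q) = Mul(Rational(4, 3), Mul(2, -14)) = Mul(Rational(4, 3), -28) = Rational(-112, 3))
Mul(607052, Pow(Function('l')(Function('o')(22, -13)), -1)) = Mul(607052, Pow(Rational(-112, 3), -1)) = Mul(607052, Rational(-3, 112)) = Rational(-455289, 28)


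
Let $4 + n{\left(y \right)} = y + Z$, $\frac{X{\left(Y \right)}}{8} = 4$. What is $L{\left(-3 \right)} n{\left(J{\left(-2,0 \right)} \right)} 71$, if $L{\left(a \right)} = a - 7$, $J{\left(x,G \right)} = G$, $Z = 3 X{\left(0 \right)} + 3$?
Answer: $-67450$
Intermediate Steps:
$X{\left(Y \right)} = 32$ ($X{\left(Y \right)} = 8 \cdot 4 = 32$)
$Z = 99$ ($Z = 3 \cdot 32 + 3 = 96 + 3 = 99$)
$n{\left(y \right)} = 95 + y$ ($n{\left(y \right)} = -4 + \left(y + 99\right) = -4 + \left(99 + y\right) = 95 + y$)
$L{\left(a \right)} = -7 + a$
$L{\left(-3 \right)} n{\left(J{\left(-2,0 \right)} \right)} 71 = \left(-7 - 3\right) \left(95 + 0\right) 71 = \left(-10\right) 95 \cdot 71 = \left(-950\right) 71 = -67450$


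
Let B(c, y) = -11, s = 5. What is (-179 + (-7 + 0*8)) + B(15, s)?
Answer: -197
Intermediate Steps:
(-179 + (-7 + 0*8)) + B(15, s) = (-179 + (-7 + 0*8)) - 11 = (-179 + (-7 + 0)) - 11 = (-179 - 7) - 11 = -186 - 11 = -197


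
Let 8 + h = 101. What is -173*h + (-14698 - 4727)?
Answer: -35514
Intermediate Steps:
h = 93 (h = -8 + 101 = 93)
-173*h + (-14698 - 4727) = -173*93 + (-14698 - 4727) = -16089 - 19425 = -35514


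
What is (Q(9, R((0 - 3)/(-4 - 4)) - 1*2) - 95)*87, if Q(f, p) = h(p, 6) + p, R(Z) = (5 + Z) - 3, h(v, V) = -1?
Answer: -66555/8 ≈ -8319.4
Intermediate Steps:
R(Z) = 2 + Z
Q(f, p) = -1 + p
(Q(9, R((0 - 3)/(-4 - 4)) - 1*2) - 95)*87 = ((-1 + ((2 + (0 - 3)/(-4 - 4)) - 1*2)) - 95)*87 = ((-1 + ((2 - 3/(-8)) - 2)) - 95)*87 = ((-1 + ((2 - 3*(-⅛)) - 2)) - 95)*87 = ((-1 + ((2 + 3/8) - 2)) - 95)*87 = ((-1 + (19/8 - 2)) - 95)*87 = ((-1 + 3/8) - 95)*87 = (-5/8 - 95)*87 = -765/8*87 = -66555/8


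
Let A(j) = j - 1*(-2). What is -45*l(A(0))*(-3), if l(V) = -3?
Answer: -405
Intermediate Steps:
A(j) = 2 + j (A(j) = j + 2 = 2 + j)
-45*l(A(0))*(-3) = -45*(-3)*(-3) = 135*(-3) = -405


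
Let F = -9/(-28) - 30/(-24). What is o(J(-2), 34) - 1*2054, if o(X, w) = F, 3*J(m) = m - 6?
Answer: -14367/7 ≈ -2052.4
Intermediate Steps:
J(m) = -2 + m/3 (J(m) = (m - 6)/3 = (-6 + m)/3 = -2 + m/3)
F = 11/7 (F = -9*(-1/28) - 30*(-1/24) = 9/28 + 5/4 = 11/7 ≈ 1.5714)
o(X, w) = 11/7
o(J(-2), 34) - 1*2054 = 11/7 - 1*2054 = 11/7 - 2054 = -14367/7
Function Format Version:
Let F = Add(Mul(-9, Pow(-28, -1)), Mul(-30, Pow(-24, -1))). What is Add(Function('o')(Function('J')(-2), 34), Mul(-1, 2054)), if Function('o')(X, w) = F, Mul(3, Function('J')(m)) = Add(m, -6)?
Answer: Rational(-14367, 7) ≈ -2052.4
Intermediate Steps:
Function('J')(m) = Add(-2, Mul(Rational(1, 3), m)) (Function('J')(m) = Mul(Rational(1, 3), Add(m, -6)) = Mul(Rational(1, 3), Add(-6, m)) = Add(-2, Mul(Rational(1, 3), m)))
F = Rational(11, 7) (F = Add(Mul(-9, Rational(-1, 28)), Mul(-30, Rational(-1, 24))) = Add(Rational(9, 28), Rational(5, 4)) = Rational(11, 7) ≈ 1.5714)
Function('o')(X, w) = Rational(11, 7)
Add(Function('o')(Function('J')(-2), 34), Mul(-1, 2054)) = Add(Rational(11, 7), Mul(-1, 2054)) = Add(Rational(11, 7), -2054) = Rational(-14367, 7)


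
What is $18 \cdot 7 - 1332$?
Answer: $-1206$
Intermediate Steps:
$18 \cdot 7 - 1332 = 126 - 1332 = -1206$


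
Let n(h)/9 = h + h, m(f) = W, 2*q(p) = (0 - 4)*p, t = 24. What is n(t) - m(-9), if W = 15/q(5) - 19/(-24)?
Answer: 10385/24 ≈ 432.71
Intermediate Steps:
q(p) = -2*p (q(p) = ((0 - 4)*p)/2 = (-4*p)/2 = -2*p)
W = -17/24 (W = 15/((-2*5)) - 19/(-24) = 15/(-10) - 19*(-1/24) = 15*(-1/10) + 19/24 = -3/2 + 19/24 = -17/24 ≈ -0.70833)
m(f) = -17/24
n(h) = 18*h (n(h) = 9*(h + h) = 9*(2*h) = 18*h)
n(t) - m(-9) = 18*24 - 1*(-17/24) = 432 + 17/24 = 10385/24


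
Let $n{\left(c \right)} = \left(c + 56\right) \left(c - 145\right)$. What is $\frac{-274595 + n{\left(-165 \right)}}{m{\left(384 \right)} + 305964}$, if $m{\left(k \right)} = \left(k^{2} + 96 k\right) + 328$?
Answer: $- \frac{240805}{490612} \approx -0.49083$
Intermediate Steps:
$n{\left(c \right)} = \left(-145 + c\right) \left(56 + c\right)$ ($n{\left(c \right)} = \left(56 + c\right) \left(-145 + c\right) = \left(-145 + c\right) \left(56 + c\right)$)
$m{\left(k \right)} = 328 + k^{2} + 96 k$
$\frac{-274595 + n{\left(-165 \right)}}{m{\left(384 \right)} + 305964} = \frac{-274595 - \left(-6565 - 27225\right)}{\left(328 + 384^{2} + 96 \cdot 384\right) + 305964} = \frac{-274595 + \left(-8120 + 27225 + 14685\right)}{\left(328 + 147456 + 36864\right) + 305964} = \frac{-274595 + 33790}{184648 + 305964} = - \frac{240805}{490612}$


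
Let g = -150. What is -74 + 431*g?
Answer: -64724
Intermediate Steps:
-74 + 431*g = -74 + 431*(-150) = -74 - 64650 = -64724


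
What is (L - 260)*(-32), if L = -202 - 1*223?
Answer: 21920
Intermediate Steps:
L = -425 (L = -202 - 223 = -425)
(L - 260)*(-32) = (-425 - 260)*(-32) = -685*(-32) = 21920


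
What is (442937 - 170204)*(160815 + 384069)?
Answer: 148607847972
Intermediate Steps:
(442937 - 170204)*(160815 + 384069) = 272733*544884 = 148607847972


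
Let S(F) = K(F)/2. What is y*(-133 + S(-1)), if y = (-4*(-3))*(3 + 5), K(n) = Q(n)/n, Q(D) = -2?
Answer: -12672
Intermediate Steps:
K(n) = -2/n
y = 96 (y = 12*8 = 96)
S(F) = -1/F (S(F) = -2/F/2 = -2/F*(½) = -1/F)
y*(-133 + S(-1)) = 96*(-133 - 1/(-1)) = 96*(-133 - 1*(-1)) = 96*(-133 + 1) = 96*(-132) = -12672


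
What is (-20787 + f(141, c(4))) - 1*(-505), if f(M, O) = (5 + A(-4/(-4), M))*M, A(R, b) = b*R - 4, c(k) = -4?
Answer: -260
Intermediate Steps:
A(R, b) = -4 + R*b (A(R, b) = R*b - 4 = -4 + R*b)
f(M, O) = M*(1 + M) (f(M, O) = (5 + (-4 + (-4/(-4))*M))*M = (5 + (-4 + (-4*(-1/4))*M))*M = (5 + (-4 + 1*M))*M = (5 + (-4 + M))*M = (1 + M)*M = M*(1 + M))
(-20787 + f(141, c(4))) - 1*(-505) = (-20787 + 141*(1 + 141)) - 1*(-505) = (-20787 + 141*142) + 505 = (-20787 + 20022) + 505 = -765 + 505 = -260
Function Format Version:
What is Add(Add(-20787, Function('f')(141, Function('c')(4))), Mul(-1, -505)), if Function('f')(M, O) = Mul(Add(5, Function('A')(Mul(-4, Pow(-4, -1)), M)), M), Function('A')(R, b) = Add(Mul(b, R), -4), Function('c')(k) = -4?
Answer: -260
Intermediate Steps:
Function('A')(R, b) = Add(-4, Mul(R, b)) (Function('A')(R, b) = Add(Mul(R, b), -4) = Add(-4, Mul(R, b)))
Function('f')(M, O) = Mul(M, Add(1, M)) (Function('f')(M, O) = Mul(Add(5, Add(-4, Mul(Mul(-4, Pow(-4, -1)), M))), M) = Mul(Add(5, Add(-4, Mul(Mul(-4, Rational(-1, 4)), M))), M) = Mul(Add(5, Add(-4, Mul(1, M))), M) = Mul(Add(5, Add(-4, M)), M) = Mul(Add(1, M), M) = Mul(M, Add(1, M)))
Add(Add(-20787, Function('f')(141, Function('c')(4))), Mul(-1, -505)) = Add(Add(-20787, Mul(141, Add(1, 141))), Mul(-1, -505)) = Add(Add(-20787, Mul(141, 142)), 505) = Add(Add(-20787, 20022), 505) = Add(-765, 505) = -260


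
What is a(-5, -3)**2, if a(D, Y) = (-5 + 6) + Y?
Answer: 4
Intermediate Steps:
a(D, Y) = 1 + Y
a(-5, -3)**2 = (1 - 3)**2 = (-2)**2 = 4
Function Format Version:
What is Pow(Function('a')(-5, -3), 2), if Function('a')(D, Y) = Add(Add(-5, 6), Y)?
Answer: 4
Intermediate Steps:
Function('a')(D, Y) = Add(1, Y)
Pow(Function('a')(-5, -3), 2) = Pow(Add(1, -3), 2) = Pow(-2, 2) = 4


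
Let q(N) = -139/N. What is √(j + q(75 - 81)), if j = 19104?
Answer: √688578/6 ≈ 138.30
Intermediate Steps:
√(j + q(75 - 81)) = √(19104 - 139/(75 - 81)) = √(19104 - 139/(-6)) = √(19104 - 139*(-⅙)) = √(19104 + 139/6) = √(114763/6) = √688578/6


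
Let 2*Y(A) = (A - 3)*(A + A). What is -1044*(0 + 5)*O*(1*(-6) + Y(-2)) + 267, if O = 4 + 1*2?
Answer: -125013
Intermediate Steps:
O = 6 (O = 4 + 2 = 6)
Y(A) = A*(-3 + A) (Y(A) = ((A - 3)*(A + A))/2 = ((-3 + A)*(2*A))/2 = (2*A*(-3 + A))/2 = A*(-3 + A))
-1044*(0 + 5)*O*(1*(-6) + Y(-2)) + 267 = -1044*(0 + 5)*6*(1*(-6) - 2*(-3 - 2)) + 267 = -1044*5*6*(-6 - 2*(-5)) + 267 = -31320*(-6 + 10) + 267 = -31320*4 + 267 = -1044*120 + 267 = -125280 + 267 = -125013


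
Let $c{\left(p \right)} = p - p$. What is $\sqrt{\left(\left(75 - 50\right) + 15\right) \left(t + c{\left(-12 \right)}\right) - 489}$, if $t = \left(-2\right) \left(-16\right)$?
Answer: $\sqrt{791} \approx 28.125$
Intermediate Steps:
$t = 32$
$c{\left(p \right)} = 0$
$\sqrt{\left(\left(75 - 50\right) + 15\right) \left(t + c{\left(-12 \right)}\right) - 489} = \sqrt{\left(\left(75 - 50\right) + 15\right) \left(32 + 0\right) - 489} = \sqrt{\left(\left(75 - 50\right) + 15\right) 32 - 489} = \sqrt{\left(25 + 15\right) 32 - 489} = \sqrt{40 \cdot 32 - 489} = \sqrt{1280 - 489} = \sqrt{791}$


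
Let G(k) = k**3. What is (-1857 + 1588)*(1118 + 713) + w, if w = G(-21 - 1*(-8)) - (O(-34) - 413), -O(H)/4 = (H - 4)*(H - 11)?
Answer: -487483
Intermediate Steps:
O(H) = -4*(-11 + H)*(-4 + H) (O(H) = -4*(H - 4)*(H - 11) = -4*(-4 + H)*(-11 + H) = -4*(-11 + H)*(-4 + H))
w = 5056 (w = (-21 - 1*(-8))**3 - ((-176 - 4*(-34)**2 + 60*(-34)) - 413) = (-21 + 8)**3 - ((-176 - 4*1156 - 2040) - 413) = (-13)**3 - ((-176 - 4624 - 2040) - 413) = -2197 - (-6840 - 413) = -2197 - 1*(-7253) = -2197 + 7253 = 5056)
(-1857 + 1588)*(1118 + 713) + w = (-1857 + 1588)*(1118 + 713) + 5056 = -269*1831 + 5056 = -492539 + 5056 = -487483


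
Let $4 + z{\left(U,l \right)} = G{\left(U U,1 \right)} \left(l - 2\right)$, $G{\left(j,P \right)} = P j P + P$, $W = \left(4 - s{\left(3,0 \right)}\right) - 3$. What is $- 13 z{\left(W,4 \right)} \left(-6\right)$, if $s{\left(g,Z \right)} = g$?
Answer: $468$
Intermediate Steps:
$W = -2$ ($W = \left(4 - 3\right) - 3 = 1 - 3 = -2$)
$G{\left(j,P \right)} = P + j P^{2}$ ($G{\left(j,P \right)} = j P^{2} + P = P + j P^{2}$)
$z{\left(U,l \right)} = -4 + \left(1 + U^{2}\right) \left(-2 + l\right)$ ($z{\left(U,l \right)} = -4 + 1 \left(1 + 1 U U\right) \left(l - 2\right) = -4 + 1 \left(1 + 1 U^{2}\right) \left(-2 + l\right) = -4 + 1 \left(1 + U^{2}\right) \left(-2 + l\right) = -4 + \left(1 + U^{2}\right) \left(-2 + l\right)$)
$- 13 z{\left(W,4 \right)} \left(-6\right) = - 13 \left(-6 - 2 \left(-2\right)^{2} + 4 \left(1 + \left(-2\right)^{2}\right)\right) \left(-6\right) = - 13 \left(-6 - 8 + 4 \left(1 + 4\right)\right) \left(-6\right) = - 13 \left(-6 - 8 + 4 \cdot 5\right) \left(-6\right) = - 13 \left(-6 - 8 + 20\right) \left(-6\right) = \left(-13\right) 6 \left(-6\right) = \left(-78\right) \left(-6\right) = 468$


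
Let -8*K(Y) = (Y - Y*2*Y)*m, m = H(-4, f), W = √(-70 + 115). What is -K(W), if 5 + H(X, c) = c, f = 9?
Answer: -45 + 3*√5/2 ≈ -41.646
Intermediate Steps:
H(X, c) = -5 + c
W = 3*√5 (W = √45 = 3*√5 ≈ 6.7082)
m = 4 (m = -5 + 9 = 4)
K(Y) = Y² - Y/2 (K(Y) = -(Y - Y*2*Y)*4/8 = -(Y - 2*Y*Y)*4/8 = -(Y - 2*Y²)*4/8 = -(-8*Y² + 4*Y)/8 = Y² - Y/2)
-K(W) = -3*√5*(-½ + 3*√5)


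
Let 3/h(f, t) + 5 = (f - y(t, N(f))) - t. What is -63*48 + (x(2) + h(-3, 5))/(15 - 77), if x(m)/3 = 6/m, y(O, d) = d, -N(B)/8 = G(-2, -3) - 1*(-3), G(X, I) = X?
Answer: -468741/155 ≈ -3024.1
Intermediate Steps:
N(B) = -8 (N(B) = -8*(-2 - 1*(-3)) = -8*(-2 + 3) = -8*1 = -8)
x(m) = 18/m (x(m) = 3*(6/m) = 18/m)
h(f, t) = 3/(3 + f - t) (h(f, t) = 3/(-5 + ((f - 1*(-8)) - t)) = 3/(-5 + ((f + 8) - t)) = 3/(-5 + ((8 + f) - t)) = 3/(-5 + (8 + f - t)) = 3/(3 + f - t))
-63*48 + (x(2) + h(-3, 5))/(15 - 77) = -63*48 + (18/2 + 3/(3 - 3 - 1*5))/(15 - 77) = -3024 + (18*(1/2) + 3/(3 - 3 - 5))/(-62) = -3024 + (9 + 3/(-5))*(-1/62) = -3024 + (9 + 3*(-1/5))*(-1/62) = -3024 + (9 - 3/5)*(-1/62) = -3024 + (42/5)*(-1/62) = -3024 - 21/155 = -468741/155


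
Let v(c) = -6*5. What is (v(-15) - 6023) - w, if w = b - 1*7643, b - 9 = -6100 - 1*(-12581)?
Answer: -4900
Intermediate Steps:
v(c) = -30
b = 6490 (b = 9 + (-6100 - 1*(-12581)) = 9 + (-6100 + 12581) = 9 + 6481 = 6490)
w = -1153 (w = 6490 - 1*7643 = 6490 - 7643 = -1153)
(v(-15) - 6023) - w = (-30 - 6023) - 1*(-1153) = -6053 + 1153 = -4900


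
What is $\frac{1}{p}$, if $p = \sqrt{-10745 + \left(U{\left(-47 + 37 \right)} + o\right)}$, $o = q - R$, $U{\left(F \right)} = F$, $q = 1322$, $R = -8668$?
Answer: $- \frac{i \sqrt{85}}{255} \approx - 0.036155 i$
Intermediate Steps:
$o = 9990$ ($o = 1322 - -8668 = 1322 + 8668 = 9990$)
$p = 3 i \sqrt{85}$ ($p = \sqrt{-10745 + \left(\left(-47 + 37\right) + 9990\right)} = \sqrt{-10745 + \left(-10 + 9990\right)} = \sqrt{-10745 + 9980} = \sqrt{-765} = 3 i \sqrt{85} \approx 27.659 i$)
$\frac{1}{p} = \frac{1}{3 i \sqrt{85}} = - \frac{i \sqrt{85}}{255}$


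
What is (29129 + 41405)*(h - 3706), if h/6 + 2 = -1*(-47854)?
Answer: 19989758804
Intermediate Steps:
h = 287112 (h = -12 + 6*(-1*(-47854)) = -12 + 6*47854 = -12 + 287124 = 287112)
(29129 + 41405)*(h - 3706) = (29129 + 41405)*(287112 - 3706) = 70534*283406 = 19989758804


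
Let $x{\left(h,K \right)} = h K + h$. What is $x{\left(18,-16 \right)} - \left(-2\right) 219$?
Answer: $168$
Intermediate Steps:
$x{\left(h,K \right)} = h + K h$ ($x{\left(h,K \right)} = K h + h = h + K h$)
$x{\left(18,-16 \right)} - \left(-2\right) 219 = 18 \left(1 - 16\right) - \left(-2\right) 219 = 18 \left(-15\right) - -438 = -270 + 438 = 168$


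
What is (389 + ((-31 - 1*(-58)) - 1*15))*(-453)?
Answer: -181653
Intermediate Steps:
(389 + ((-31 - 1*(-58)) - 1*15))*(-453) = (389 + ((-31 + 58) - 15))*(-453) = (389 + (27 - 15))*(-453) = (389 + 12)*(-453) = 401*(-453) = -181653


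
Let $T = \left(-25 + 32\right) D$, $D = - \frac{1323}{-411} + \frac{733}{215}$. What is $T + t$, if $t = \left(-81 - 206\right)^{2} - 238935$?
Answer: $- \frac{4610284878}{29455} \approx -1.5652 \cdot 10^{5}$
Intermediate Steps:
$D = \frac{195236}{29455}$ ($D = \left(-1323\right) \left(- \frac{1}{411}\right) + 733 \cdot \frac{1}{215} = \frac{441}{137} + \frac{733}{215} = \frac{195236}{29455} \approx 6.6283$)
$T = \frac{1366652}{29455}$ ($T = \left(-25 + 32\right) \frac{195236}{29455} = 7 \cdot \frac{195236}{29455} = \frac{1366652}{29455} \approx 46.398$)
$t = -156566$ ($t = \left(-81 - 206\right)^{2} - 238935 = \left(-287\right)^{2} - 238935 = 82369 - 238935 = -156566$)
$T + t = \frac{1366652}{29455} - 156566 = - \frac{4610284878}{29455}$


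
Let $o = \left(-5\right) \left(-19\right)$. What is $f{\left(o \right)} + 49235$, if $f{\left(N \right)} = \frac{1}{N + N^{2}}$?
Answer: $\frac{449023201}{9120} \approx 49235.0$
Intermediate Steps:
$o = 95$
$f{\left(o \right)} + 49235 = \frac{1}{95 \left(1 + 95\right)} + 49235 = \frac{1}{95 \cdot 96} + 49235 = \frac{1}{95} \cdot \frac{1}{96} + 49235 = \frac{1}{9120} + 49235 = \frac{449023201}{9120}$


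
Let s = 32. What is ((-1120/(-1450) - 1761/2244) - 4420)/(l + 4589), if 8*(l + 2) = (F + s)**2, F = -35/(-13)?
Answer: -162035354182/173672252875 ≈ -0.93299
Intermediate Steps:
F = 35/13 (F = -35*(-1/13) = 35/13 ≈ 2.6923)
l = 200697/1352 (l = -2 + (35/13 + 32)**2/8 = -2 + (451/13)**2/8 = -2 + (1/8)*(203401/169) = -2 + 203401/1352 = 200697/1352 ≈ 148.44)
((-1120/(-1450) - 1761/2244) - 4420)/(l + 4589) = ((-1120/(-1450) - 1761/2244) - 4420)/(200697/1352 + 4589) = ((-1120*(-1/1450) - 1761*1/2244) - 4420)/(6405025/1352) = ((112/145 - 587/748) - 4420)*(1352/6405025) = (-1339/108460 - 4420)*(1352/6405025) = -479394539/108460*1352/6405025 = -162035354182/173672252875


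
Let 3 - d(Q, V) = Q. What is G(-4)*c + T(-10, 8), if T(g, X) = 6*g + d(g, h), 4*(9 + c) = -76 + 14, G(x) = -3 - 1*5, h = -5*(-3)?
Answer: 149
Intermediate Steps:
h = 15
d(Q, V) = 3 - Q
G(x) = -8 (G(x) = -3 - 5 = -8)
c = -49/2 (c = -9 + (-76 + 14)/4 = -9 + (¼)*(-62) = -9 - 31/2 = -49/2 ≈ -24.500)
T(g, X) = 3 + 5*g (T(g, X) = 6*g + (3 - g) = 3 + 5*g)
G(-4)*c + T(-10, 8) = -8*(-49/2) + (3 + 5*(-10)) = 196 + (3 - 50) = 196 - 47 = 149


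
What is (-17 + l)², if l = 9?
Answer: 64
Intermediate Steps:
(-17 + l)² = (-17 + 9)² = (-8)² = 64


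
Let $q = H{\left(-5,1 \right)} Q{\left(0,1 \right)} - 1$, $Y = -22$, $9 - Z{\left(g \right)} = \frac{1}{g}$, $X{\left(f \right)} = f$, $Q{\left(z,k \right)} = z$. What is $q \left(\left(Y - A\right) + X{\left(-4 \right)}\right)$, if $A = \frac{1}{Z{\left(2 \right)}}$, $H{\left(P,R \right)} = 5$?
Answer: $\frac{444}{17} \approx 26.118$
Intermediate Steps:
$Z{\left(g \right)} = 9 - \frac{1}{g}$
$A = \frac{2}{17}$ ($A = \frac{1}{9 - \frac{1}{2}} = \frac{1}{\frac{17}{2}} = \frac{2}{17} \approx 0.11765$)
$q = -1$ ($q = 5 \cdot 0 - 1 = 0 - 1 = -1$)
$q \left(\left(Y - A\right) + X{\left(-4 \right)}\right) = - (\left(-22 - \frac{2}{17}\right) - 4) = - (- \frac{376}{17} - 4) = \left(-1\right) \left(- \frac{444}{17}\right) = \frac{444}{17}$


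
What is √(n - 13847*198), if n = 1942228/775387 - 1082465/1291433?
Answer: I*√78617312892527713042846263/5354868233 ≈ 1655.8*I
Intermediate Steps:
n = 1668928043769/1001360359571 (n = 1942228*(1/775387) - 1082465*1/1291433 = 1942228/775387 - 1082465/1291433 = 1668928043769/1001360359571 ≈ 1.6667)
√(n - 13847*198) = √(1668928043769/1001360359571 - 13847*198) = √(1668928043769/1001360359571 - 2741706) = √(-2745434037069924357/1001360359571) = I*√78617312892527713042846263/5354868233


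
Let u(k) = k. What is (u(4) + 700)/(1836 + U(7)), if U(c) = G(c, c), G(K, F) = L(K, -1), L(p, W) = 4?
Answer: 44/115 ≈ 0.38261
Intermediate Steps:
G(K, F) = 4
U(c) = 4
(u(4) + 700)/(1836 + U(7)) = (4 + 700)/(1836 + 4) = 704/1840 = 704*(1/1840) = 44/115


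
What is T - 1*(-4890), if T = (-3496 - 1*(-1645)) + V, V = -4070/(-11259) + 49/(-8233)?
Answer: 281734116152/92695347 ≈ 3039.4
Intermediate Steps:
V = 32956619/92695347 (V = -4070*(-1/11259) + 49*(-1/8233) = 4070/11259 - 49/8233 = 32956619/92695347 ≈ 0.35554)
T = -171546130678/92695347 (T = (-3496 - 1*(-1645)) + 32956619/92695347 = (-3496 + 1645) + 32956619/92695347 = -1851 + 32956619/92695347 = -171546130678/92695347 ≈ -1850.6)
T - 1*(-4890) = -171546130678/92695347 - 1*(-4890) = -171546130678/92695347 + 4890 = 281734116152/92695347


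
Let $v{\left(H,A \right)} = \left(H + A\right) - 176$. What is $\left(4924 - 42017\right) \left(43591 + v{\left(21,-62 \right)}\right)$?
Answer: $-1608871782$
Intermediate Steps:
$v{\left(H,A \right)} = -176 + A + H$ ($v{\left(H,A \right)} = \left(A + H\right) - 176 = -176 + A + H$)
$\left(4924 - 42017\right) \left(43591 + v{\left(21,-62 \right)}\right) = \left(4924 - 42017\right) \left(43591 - 217\right) = - 37093 \left(43591 - 217\right) = \left(-37093\right) 43374 = -1608871782$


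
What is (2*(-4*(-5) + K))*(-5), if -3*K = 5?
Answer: -550/3 ≈ -183.33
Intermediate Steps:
K = -5/3 (K = -1/3*5 = -5/3 ≈ -1.6667)
(2*(-4*(-5) + K))*(-5) = (2*(-4*(-5) - 5/3))*(-5) = (2*(20 - 5/3))*(-5) = (2*(55/3))*(-5) = (110/3)*(-5) = -550/3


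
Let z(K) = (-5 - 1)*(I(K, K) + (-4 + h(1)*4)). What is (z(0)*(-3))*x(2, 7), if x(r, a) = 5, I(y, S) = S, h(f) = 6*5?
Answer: 10440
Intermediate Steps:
h(f) = 30
z(K) = -696 - 6*K (z(K) = (-5 - 1)*(K + (-4 + 30*4)) = -6*(K + (-4 + 120)) = -6*(K + 116) = -6*(116 + K) = -696 - 6*K)
(z(0)*(-3))*x(2, 7) = ((-696 - 6*0)*(-3))*5 = ((-696 + 0)*(-3))*5 = -696*(-3)*5 = 2088*5 = 10440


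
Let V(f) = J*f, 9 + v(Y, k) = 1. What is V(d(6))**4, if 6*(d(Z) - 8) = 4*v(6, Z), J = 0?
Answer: 0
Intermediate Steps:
v(Y, k) = -8 (v(Y, k) = -9 + 1 = -8)
d(Z) = 8/3 (d(Z) = 8 + (4*(-8))/6 = 8 + (1/6)*(-32) = 8 - 16/3 = 8/3)
V(f) = 0 (V(f) = 0*f = 0)
V(d(6))**4 = 0**4 = 0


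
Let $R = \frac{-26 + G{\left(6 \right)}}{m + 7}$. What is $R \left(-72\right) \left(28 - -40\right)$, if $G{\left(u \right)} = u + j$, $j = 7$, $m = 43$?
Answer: $\frac{31824}{25} \approx 1273.0$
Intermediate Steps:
$G{\left(u \right)} = 7 + u$ ($G{\left(u \right)} = u + 7 = 7 + u$)
$R = - \frac{13}{50}$ ($R = \frac{-26 + \left(7 + 6\right)}{43 + 7} = \frac{-26 + 13}{50} = \left(-13\right) \frac{1}{50} = - \frac{13}{50} \approx -0.26$)
$R \left(-72\right) \left(28 - -40\right) = \left(- \frac{13}{50}\right) \left(-72\right) \left(28 - -40\right) = \frac{468 \left(28 + 40\right)}{25} = \frac{468}{25} \cdot 68 = \frac{31824}{25}$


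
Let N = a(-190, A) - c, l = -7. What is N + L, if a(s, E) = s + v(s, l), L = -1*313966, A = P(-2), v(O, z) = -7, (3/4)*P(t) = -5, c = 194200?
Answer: -508363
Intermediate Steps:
P(t) = -20/3 (P(t) = (4/3)*(-5) = -20/3)
A = -20/3 ≈ -6.6667
L = -313966
a(s, E) = -7 + s (a(s, E) = s - 7 = -7 + s)
N = -194397 (N = (-7 - 190) - 1*194200 = -197 - 194200 = -194397)
N + L = -194397 - 313966 = -508363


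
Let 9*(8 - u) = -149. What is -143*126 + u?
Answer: -161941/9 ≈ -17993.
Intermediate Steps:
u = 221/9 (u = 8 - 1/9*(-149) = 8 + 149/9 = 221/9 ≈ 24.556)
-143*126 + u = -143*126 + 221/9 = -18018 + 221/9 = -161941/9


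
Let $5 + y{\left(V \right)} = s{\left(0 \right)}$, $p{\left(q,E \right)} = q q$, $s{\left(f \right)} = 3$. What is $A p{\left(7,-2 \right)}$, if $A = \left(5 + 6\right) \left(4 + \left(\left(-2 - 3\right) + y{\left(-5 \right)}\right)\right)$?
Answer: $-1617$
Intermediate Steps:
$p{\left(q,E \right)} = q^{2}$
$y{\left(V \right)} = -2$ ($y{\left(V \right)} = -5 + 3 = -2$)
$A = -33$ ($A = \left(5 + 6\right) \left(4 - 7\right) = 11 \left(4 - 7\right) = 11 \left(-3\right) = -33$)
$A p{\left(7,-2 \right)} = - 33 \cdot 7^{2} = \left(-33\right) 49 = -1617$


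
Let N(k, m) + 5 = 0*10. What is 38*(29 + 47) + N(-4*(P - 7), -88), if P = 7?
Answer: 2883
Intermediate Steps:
N(k, m) = -5 (N(k, m) = -5 + 0*10 = -5 + 0 = -5)
38*(29 + 47) + N(-4*(P - 7), -88) = 38*(29 + 47) - 5 = 38*76 - 5 = 2888 - 5 = 2883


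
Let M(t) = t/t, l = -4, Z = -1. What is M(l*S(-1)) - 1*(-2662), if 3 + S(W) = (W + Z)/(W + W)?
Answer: 2663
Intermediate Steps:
S(W) = -3 + (-1 + W)/(2*W) (S(W) = -3 + (W - 1)/(W + W) = -3 + (-1 + W)/((2*W)) = -3 + (-1 + W)*(1/(2*W)) = -3 + (-1 + W)/(2*W))
M(t) = 1
M(l*S(-1)) - 1*(-2662) = 1 - 1*(-2662) = 1 + 2662 = 2663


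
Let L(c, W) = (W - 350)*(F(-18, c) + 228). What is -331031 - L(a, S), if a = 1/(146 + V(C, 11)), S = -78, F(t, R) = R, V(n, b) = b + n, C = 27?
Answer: -10738455/46 ≈ -2.3344e+5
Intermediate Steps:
a = 1/184 (a = 1/(146 + (11 + 27)) = 1/(146 + 38) = 1/184 ≈ 0.0054348)
L(c, W) = (-350 + W)*(228 + c) (L(c, W) = (W - 350)*(c + 228) = (-350 + W)*(228 + c))
-331031 - L(a, S) = -331031 - (-79800 - 350*1/184 + 228*(-78) - 78*1/184) = -331031 - (-79800 - 175/92 - 17784 - 39/92) = -331031 - 1*(-4488971/46) = -331031 + 4488971/46 = -10738455/46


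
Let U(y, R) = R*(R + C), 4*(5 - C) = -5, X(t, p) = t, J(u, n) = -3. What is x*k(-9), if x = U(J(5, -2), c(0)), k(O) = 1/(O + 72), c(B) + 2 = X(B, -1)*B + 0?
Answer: -17/126 ≈ -0.13492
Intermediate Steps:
C = 25/4 (C = 5 - 1/4*(-5) = 5 + 5/4 = 25/4 ≈ 6.2500)
c(B) = -2 + B**2 (c(B) = -2 + (B*B + 0) = -2 + (B**2 + 0) = -2 + B**2)
k(O) = 1/(72 + O)
U(y, R) = R*(25/4 + R) (U(y, R) = R*(R + 25/4) = R*(25/4 + R))
x = -17/2 (x = (-2 + 0**2)*(25 + 4*(-2 + 0**2))/4 = (-2 + 0)*(25 + 4*(-2 + 0))/4 = (1/4)*(-2)*(25 + 4*(-2)) = (1/4)*(-2)*(25 - 8) = (1/4)*(-2)*17 = -17/2 ≈ -8.5000)
x*k(-9) = -17/(2*(72 - 9)) = -17/2/63 = -17/2*1/63 = -17/126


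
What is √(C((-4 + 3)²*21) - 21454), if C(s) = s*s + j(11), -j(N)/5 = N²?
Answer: 3*I*√2402 ≈ 147.03*I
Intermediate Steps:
j(N) = -5*N²
C(s) = -605 + s² (C(s) = s*s - 5*11² = s² - 5*121 = s² - 605 = -605 + s²)
√(C((-4 + 3)²*21) - 21454) = √((-605 + ((-4 + 3)²*21)²) - 21454) = √((-605 + ((-1)²*21)²) - 21454) = √((-605 + (1*21)²) - 21454) = √((-605 + 21²) - 21454) = √((-605 + 441) - 21454) = √(-164 - 21454) = √(-21618) = 3*I*√2402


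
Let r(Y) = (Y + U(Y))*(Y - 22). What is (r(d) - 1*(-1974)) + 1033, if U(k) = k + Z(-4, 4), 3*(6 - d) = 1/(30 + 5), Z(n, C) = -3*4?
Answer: 33155537/11025 ≈ 3007.3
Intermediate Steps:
Z(n, C) = -12
d = 629/105 (d = 6 - 1/(3*(30 + 5)) = 6 - 1/3/35 = 6 - 1/3*1/35 = 6 - 1/105 = 629/105 ≈ 5.9905)
U(k) = -12 + k (U(k) = k - 12 = -12 + k)
r(Y) = (-22 + Y)*(-12 + 2*Y) (r(Y) = (Y + (-12 + Y))*(Y - 22) = (-12 + 2*Y)*(-22 + Y) = (-22 + Y)*(-12 + 2*Y))
(r(d) - 1*(-1974)) + 1033 = ((264 - 56*629/105 + 2*(629/105)**2) - 1*(-1974)) + 1033 = ((264 - 5032/15 + 2*(395641/11025)) + 1974) + 1033 = ((264 - 5032/15 + 791282/11025) + 1974) + 1033 = (3362/11025 + 1974) + 1033 = 21766712/11025 + 1033 = 33155537/11025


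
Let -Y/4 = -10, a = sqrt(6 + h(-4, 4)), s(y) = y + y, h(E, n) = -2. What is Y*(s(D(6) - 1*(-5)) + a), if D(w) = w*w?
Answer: 3360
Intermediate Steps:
D(w) = w**2
s(y) = 2*y
a = 2 (a = sqrt(6 - 2) = sqrt(4) = 2)
Y = 40 (Y = -4*(-10) = 40)
Y*(s(D(6) - 1*(-5)) + a) = 40*(2*(6**2 - 1*(-5)) + 2) = 40*(2*(36 + 5) + 2) = 40*(2*41 + 2) = 40*(82 + 2) = 40*84 = 3360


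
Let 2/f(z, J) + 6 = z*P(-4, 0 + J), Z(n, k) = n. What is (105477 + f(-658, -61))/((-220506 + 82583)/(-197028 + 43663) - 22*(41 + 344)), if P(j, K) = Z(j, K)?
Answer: -21239718531230/1705407942251 ≈ -12.454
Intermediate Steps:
P(j, K) = j
f(z, J) = 2/(-6 - 4*z) (f(z, J) = 2/(-6 + z*(-4)) = 2/(-6 - 4*z))
(105477 + f(-658, -61))/((-220506 + 82583)/(-197028 + 43663) - 22*(41 + 344)) = (105477 + 1/(-3 - 2*(-658)))/((-220506 + 82583)/(-197028 + 43663) - 22*(41 + 344)) = (105477 + 1/(-3 + 1316))/(-137923/(-153365) - 22*385) = (105477 + 1/1313)/(-137923*(-1/153365) - 8470) = (105477 + 1/1313)/(137923/153365 - 8470) = 138491302/(1313*(-1298863627/153365)) = (138491302/1313)*(-153365/1298863627) = -21239718531230/1705407942251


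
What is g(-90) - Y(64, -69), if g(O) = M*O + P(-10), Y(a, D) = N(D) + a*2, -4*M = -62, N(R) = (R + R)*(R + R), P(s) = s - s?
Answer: -20567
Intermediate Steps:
P(s) = 0
N(R) = 4*R² (N(R) = (2*R)*(2*R) = 4*R²)
M = 31/2 (M = -¼*(-62) = 31/2 ≈ 15.500)
Y(a, D) = 2*a + 4*D² (Y(a, D) = 4*D² + a*2 = 4*D² + 2*a = 2*a + 4*D²)
g(O) = 31*O/2 (g(O) = 31*O/2 + 0 = 31*O/2)
g(-90) - Y(64, -69) = (31/2)*(-90) - (2*64 + 4*(-69)²) = -1395 - (128 + 4*4761) = -1395 - (128 + 19044) = -1395 - 1*19172 = -1395 - 19172 = -20567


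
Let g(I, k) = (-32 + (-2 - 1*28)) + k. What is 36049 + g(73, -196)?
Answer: 35791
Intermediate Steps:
g(I, k) = -62 + k (g(I, k) = (-32 + (-2 - 28)) + k = (-32 - 30) + k = -62 + k)
36049 + g(73, -196) = 36049 + (-62 - 196) = 36049 - 258 = 35791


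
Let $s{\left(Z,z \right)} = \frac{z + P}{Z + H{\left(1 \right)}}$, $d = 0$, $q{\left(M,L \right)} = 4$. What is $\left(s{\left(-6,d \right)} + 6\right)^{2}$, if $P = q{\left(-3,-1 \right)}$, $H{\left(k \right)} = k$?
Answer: $\frac{676}{25} \approx 27.04$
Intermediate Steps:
$P = 4$
$s{\left(Z,z \right)} = \frac{4 + z}{1 + Z}$ ($s{\left(Z,z \right)} = \frac{z + 4}{Z + 1} = \frac{4 + z}{1 + Z}$)
$\left(s{\left(-6,d \right)} + 6\right)^{2} = \left(\frac{4 + 0}{1 - 6} + 6\right)^{2} = \left(\frac{1}{-5} \cdot 4 + 6\right)^{2} = \left(\left(- \frac{1}{5}\right) 4 + 6\right)^{2} = \left(- \frac{4}{5} + 6\right)^{2} = \left(\frac{26}{5}\right)^{2} = \frac{676}{25}$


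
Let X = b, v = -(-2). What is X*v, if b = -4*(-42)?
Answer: 336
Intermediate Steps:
b = 168
v = 2 (v = -1*(-2) = 2)
X = 168
X*v = 168*2 = 336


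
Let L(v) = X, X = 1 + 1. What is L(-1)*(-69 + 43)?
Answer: -52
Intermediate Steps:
X = 2
L(v) = 2
L(-1)*(-69 + 43) = 2*(-69 + 43) = 2*(-26) = -52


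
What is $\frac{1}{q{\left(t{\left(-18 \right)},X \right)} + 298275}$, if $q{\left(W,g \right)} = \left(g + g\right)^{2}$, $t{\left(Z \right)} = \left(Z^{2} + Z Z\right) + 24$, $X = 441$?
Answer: $\frac{1}{1076199} \approx 9.292 \cdot 10^{-7}$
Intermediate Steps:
$t{\left(Z \right)} = 24 + 2 Z^{2}$ ($t{\left(Z \right)} = \left(Z^{2} + Z^{2}\right) + 24 = 2 Z^{2} + 24 = 24 + 2 Z^{2}$)
$q{\left(W,g \right)} = 4 g^{2}$ ($q{\left(W,g \right)} = \left(2 g\right)^{2} = 4 g^{2}$)
$\frac{1}{q{\left(t{\left(-18 \right)},X \right)} + 298275} = \frac{1}{4 \cdot 441^{2} + 298275} = \frac{1}{4 \cdot 194481 + 298275} = \frac{1}{777924 + 298275} = \frac{1}{1076199}$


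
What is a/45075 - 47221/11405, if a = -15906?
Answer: -153992967/34272025 ≈ -4.4933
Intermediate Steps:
a/45075 - 47221/11405 = -15906/45075 - 47221/11405 = -15906*1/45075 - 47221*1/11405 = -5302/15025 - 47221/11405 = -153992967/34272025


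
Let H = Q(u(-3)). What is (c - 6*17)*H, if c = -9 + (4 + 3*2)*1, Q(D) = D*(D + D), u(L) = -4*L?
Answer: -29088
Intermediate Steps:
Q(D) = 2*D**2 (Q(D) = D*(2*D) = 2*D**2)
H = 288 (H = 2*(-4*(-3))**2 = 2*12**2 = 2*144 = 288)
c = 1 (c = -9 + (4 + 6)*1 = -9 + 10*1 = -9 + 10 = 1)
(c - 6*17)*H = (1 - 6*17)*288 = (1 - 102)*288 = -101*288 = -29088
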